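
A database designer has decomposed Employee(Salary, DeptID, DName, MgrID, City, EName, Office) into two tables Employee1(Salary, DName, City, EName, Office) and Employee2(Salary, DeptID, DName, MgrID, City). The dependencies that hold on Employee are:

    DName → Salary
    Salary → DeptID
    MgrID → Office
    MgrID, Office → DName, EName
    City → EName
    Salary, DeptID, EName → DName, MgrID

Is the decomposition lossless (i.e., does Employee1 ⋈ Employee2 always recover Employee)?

Common attributes: Employee1 ∩ Employee2 = {Salary, DName, City}.
Closure of {Salary, DName, City}: Salary → DeptID applies, adding DeptID; City → EName applies, adding EName; Salary, DeptID, EName → DName, MgrID applies, adding MgrID; MgrID → Office applies, adding Office. So (Salary, DName, City)⁺ = {Salary, DeptID, DName, MgrID, City, EName, Office}.
This closure contains every attribute of Employee1, so Employee1 ∩ Employee2 → Employee1. The join is lossless.

Yes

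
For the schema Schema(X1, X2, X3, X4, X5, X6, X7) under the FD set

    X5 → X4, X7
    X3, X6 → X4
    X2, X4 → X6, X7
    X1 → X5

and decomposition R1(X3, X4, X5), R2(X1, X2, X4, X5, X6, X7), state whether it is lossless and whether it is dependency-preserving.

lossy and not dependency-preserving

Lossless test: (X4, X5)⁺ = {X4, X5, X7}, which is a superkey of neither fragment — lossy.
Dependency preservation: the restricted closure of {X3, X6} across the fragments never reaches {X4}, so X3, X6 → X4 cannot be enforced without a join — not preserved.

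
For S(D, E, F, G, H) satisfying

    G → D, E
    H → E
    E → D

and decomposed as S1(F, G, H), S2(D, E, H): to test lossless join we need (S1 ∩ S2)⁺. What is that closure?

S1 ∩ S2 = {H}.
H → E applies, adding E
E → D applies, adding D
Closure: {D, E, H}.

D, E, H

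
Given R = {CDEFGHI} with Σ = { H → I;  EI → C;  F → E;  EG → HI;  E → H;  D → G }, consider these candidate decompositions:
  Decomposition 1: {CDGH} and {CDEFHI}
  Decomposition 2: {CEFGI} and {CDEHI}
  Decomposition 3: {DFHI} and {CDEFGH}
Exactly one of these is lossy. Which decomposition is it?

Decomposition 2

Decomposition 1: common = {CDH}, closure = {CDGHI} → lossless.
Decomposition 2: common = {CEI}, closure = {CEHI} → lossy.
Decomposition 3: common = {DFH}, closure = {CDEFGHI} → lossless.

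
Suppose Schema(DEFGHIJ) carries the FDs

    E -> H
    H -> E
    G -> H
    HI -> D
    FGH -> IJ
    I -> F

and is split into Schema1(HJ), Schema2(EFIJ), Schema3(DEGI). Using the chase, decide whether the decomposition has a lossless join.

Chase test. Columns are DEFGHIJ; row i has aⱼ where attribute j ∈ Schemai, else bᵢⱼ.
Initial tableau (one row per fragment):
  row 1: b11 b12 b13 b14 a5 b16 a7
  row 2: b21 a2 a3 b24 b25 a6 a7
  row 3: a1 a2 b33 a4 b35 a6 b37
Rows 2 and 3 agree on E; apply E→H and equate their H entries.
Rows 2 and 3 agree on HI; apply HI→D and equate their D entries.
Rows 2 and 3 agree on I; apply I→F and equate their F entries.
No row becomes fully distinguished — the join is lossy.

No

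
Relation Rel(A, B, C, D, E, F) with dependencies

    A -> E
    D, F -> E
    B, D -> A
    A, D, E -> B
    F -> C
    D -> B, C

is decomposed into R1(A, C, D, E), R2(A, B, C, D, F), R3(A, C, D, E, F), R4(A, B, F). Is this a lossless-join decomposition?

Chase test. Columns are A, B, C, D, E, F; row i has aⱼ where attribute j ∈ Ri, else bᵢⱼ.
Initial tableau (one row per fragment):
  row 1: a1 b12 a3 a4 a5 b16
  row 2: a1 a2 a3 a4 b25 a6
  row 3: a1 b32 a3 a4 a5 a6
  row 4: a1 a2 b43 b44 b45 a6
Rows 1 and 2 agree on A; apply A→E and equate their E entries.
Rows 1 and 4 agree on A; apply A→E and equate their E entries.
Rows 1 and 2 agree on A, D, E; apply A, D, E→B and equate their B entries.
Rows 1 and 3 agree on A, D, E; apply A, D, E→B and equate their B entries.
Rows 2 and 4 agree on F; apply F→C and equate their C entries.
Row 2 is now all distinguished symbols — the join is lossless.

Yes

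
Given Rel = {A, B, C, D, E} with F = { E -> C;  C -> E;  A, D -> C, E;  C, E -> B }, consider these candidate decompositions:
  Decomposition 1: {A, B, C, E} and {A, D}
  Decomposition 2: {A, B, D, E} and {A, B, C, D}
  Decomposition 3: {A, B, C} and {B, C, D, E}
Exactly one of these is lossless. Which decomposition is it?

Decomposition 2

Decomposition 1: common = {A}, closure = {A} → lossy.
Decomposition 2: common = {A, B, D}, closure = {A, B, C, D, E} → lossless.
Decomposition 3: common = {B, C}, closure = {B, C, E} → lossy.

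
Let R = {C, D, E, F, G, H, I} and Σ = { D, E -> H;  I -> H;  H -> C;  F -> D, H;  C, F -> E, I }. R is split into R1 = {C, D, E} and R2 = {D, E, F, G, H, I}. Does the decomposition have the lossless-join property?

Common attributes: R1 ∩ R2 = {D, E}.
Closure of {D, E}: D, E → H applies, adding H; H → C applies, adding C. So (D, E)⁺ = {C, D, E, H}.
This closure contains every attribute of R1, so R1 ∩ R2 → R1. The join is lossless.

Yes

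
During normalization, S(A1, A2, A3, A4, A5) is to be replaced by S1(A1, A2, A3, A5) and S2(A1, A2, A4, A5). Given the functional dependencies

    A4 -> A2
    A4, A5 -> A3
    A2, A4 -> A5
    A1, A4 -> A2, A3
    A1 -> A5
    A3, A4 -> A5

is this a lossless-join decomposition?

Common attributes: S1 ∩ S2 = {A1, A2, A5}.
No dependency enlarges {A1, A2, A5}, so (A1, A2, A5)⁺ = {A1, A2, A5}.
The closure contains neither all of S1 = {A1, A2, A3, A5} nor all of S2 = {A1, A2, A4, A5}, so the common attributes are not a superkey of either fragment. The join is lossy.

No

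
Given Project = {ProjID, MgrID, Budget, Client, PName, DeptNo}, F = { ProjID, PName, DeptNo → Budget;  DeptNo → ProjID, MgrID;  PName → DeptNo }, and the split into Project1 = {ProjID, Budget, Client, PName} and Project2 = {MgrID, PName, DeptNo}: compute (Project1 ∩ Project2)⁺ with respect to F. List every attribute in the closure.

Project1 ∩ Project2 = {PName}.
PName → DeptNo applies, adding DeptNo
DeptNo → ProjID, MgrID applies, adding ProjID, MgrID
ProjID, PName, DeptNo → Budget applies, adding Budget
Closure: {ProjID, MgrID, Budget, PName, DeptNo}.

ProjID, MgrID, Budget, PName, DeptNo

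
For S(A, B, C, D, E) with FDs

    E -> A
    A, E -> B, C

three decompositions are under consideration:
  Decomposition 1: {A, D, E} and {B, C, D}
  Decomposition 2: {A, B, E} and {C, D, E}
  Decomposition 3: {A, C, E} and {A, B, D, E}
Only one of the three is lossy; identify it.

Decomposition 1: common = {D}, closure = {D} → lossy.
Decomposition 2: common = {E}, closure = {A, B, C, E} → lossless.
Decomposition 3: common = {A, E}, closure = {A, B, C, E} → lossless.

Decomposition 1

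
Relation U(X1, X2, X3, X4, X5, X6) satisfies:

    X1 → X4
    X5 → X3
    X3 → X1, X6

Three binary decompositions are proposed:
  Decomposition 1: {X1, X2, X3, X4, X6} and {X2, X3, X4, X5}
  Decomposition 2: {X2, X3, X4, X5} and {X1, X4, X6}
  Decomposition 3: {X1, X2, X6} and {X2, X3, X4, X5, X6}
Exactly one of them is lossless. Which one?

Decomposition 1

Decomposition 1: common = {X2, X3, X4}, closure = {X1, X2, X3, X4, X6} → lossless.
Decomposition 2: common = {X4}, closure = {X4} → lossy.
Decomposition 3: common = {X2, X6}, closure = {X2, X6} → lossy.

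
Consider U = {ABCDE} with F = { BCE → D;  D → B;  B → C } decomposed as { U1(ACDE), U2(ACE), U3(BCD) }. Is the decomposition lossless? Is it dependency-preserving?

Lossless test (chase): Rows 1 and 3 agree on D; apply D→B and equate their B entries. Row 1 is now all distinguished symbols — the join is lossless.
Dependency preservation: the restricted closure of {BCE} across the fragments never reaches {D}, so BCE → D cannot be enforced without a join — not preserved.

lossless but not dependency-preserving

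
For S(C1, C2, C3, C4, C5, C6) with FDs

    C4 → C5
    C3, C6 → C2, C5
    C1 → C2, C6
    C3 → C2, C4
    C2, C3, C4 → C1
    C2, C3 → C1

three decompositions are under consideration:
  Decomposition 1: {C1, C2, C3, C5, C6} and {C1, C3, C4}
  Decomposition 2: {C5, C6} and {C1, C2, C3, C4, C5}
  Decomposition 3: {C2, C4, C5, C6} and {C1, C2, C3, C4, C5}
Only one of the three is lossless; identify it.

Decomposition 1

Decomposition 1: common = {C1, C3}, closure = {C1, C2, C3, C4, C5, C6} → lossless.
Decomposition 2: common = {C5}, closure = {C5} → lossy.
Decomposition 3: common = {C2, C4, C5}, closure = {C2, C4, C5} → lossy.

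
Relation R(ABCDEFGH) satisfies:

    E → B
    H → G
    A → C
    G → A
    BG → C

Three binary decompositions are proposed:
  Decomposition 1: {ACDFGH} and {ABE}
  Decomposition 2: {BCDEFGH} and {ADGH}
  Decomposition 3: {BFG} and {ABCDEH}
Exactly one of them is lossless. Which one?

Decomposition 2

Decomposition 1: common = {A}, closure = {AC} → lossy.
Decomposition 2: common = {DGH}, closure = {ACDGH} → lossless.
Decomposition 3: common = {B}, closure = {B} → lossy.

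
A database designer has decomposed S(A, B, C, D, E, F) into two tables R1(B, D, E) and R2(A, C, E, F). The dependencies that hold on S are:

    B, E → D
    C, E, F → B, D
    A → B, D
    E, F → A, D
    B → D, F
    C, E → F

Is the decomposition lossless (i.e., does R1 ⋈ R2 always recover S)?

Common attributes: R1 ∩ R2 = {E}.
No dependency enlarges {E}, so (E)⁺ = {E}.
The closure contains neither all of R1 = {B, D, E} nor all of R2 = {A, C, E, F}, so the common attributes are not a superkey of either fragment. The join is lossy.

No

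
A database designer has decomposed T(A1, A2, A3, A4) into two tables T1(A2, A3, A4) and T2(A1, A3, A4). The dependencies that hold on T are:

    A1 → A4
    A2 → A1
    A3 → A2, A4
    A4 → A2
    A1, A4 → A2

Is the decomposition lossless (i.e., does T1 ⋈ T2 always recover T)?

Yes

Common attributes: T1 ∩ T2 = {A3, A4}.
Closure of {A3, A4}: A3 → A2, A4 applies, adding A2; A2 → A1 applies, adding A1. So (A3, A4)⁺ = {A1, A2, A3, A4}.
This closure contains every attribute of T1, so T1 ∩ T2 → T1. The join is lossless.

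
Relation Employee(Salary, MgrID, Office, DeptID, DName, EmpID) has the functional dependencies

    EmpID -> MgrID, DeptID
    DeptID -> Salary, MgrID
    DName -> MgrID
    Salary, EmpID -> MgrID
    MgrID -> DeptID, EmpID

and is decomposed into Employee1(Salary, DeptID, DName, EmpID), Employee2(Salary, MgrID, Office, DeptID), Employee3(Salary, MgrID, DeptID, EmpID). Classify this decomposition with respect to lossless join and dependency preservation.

lossy but dependency-preserving

Lossless test (chase): Rows 1 and 3 agree on EmpID; apply EmpID→MgrID, DeptID and equate their MgrID, DeptID entries. Rows 1 and 2 agree on MgrID; apply MgrID→DeptID, EmpID and equate their DeptID, EmpID entries. No row becomes fully distinguished — the join is lossy.
Dependency preservation: DName → MgrID is not contained in any single fragment, but the restricted closure of its left-hand side across the fragments still reaches the right-hand side; the remaining FDs each lie inside some fragment. All dependencies are preserved.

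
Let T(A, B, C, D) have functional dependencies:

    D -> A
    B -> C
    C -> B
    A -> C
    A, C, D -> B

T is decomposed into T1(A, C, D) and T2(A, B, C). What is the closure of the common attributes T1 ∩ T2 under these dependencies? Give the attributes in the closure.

A, B, C

T1 ∩ T2 = {A, C}.
C → B applies, adding B
Closure: {A, B, C}.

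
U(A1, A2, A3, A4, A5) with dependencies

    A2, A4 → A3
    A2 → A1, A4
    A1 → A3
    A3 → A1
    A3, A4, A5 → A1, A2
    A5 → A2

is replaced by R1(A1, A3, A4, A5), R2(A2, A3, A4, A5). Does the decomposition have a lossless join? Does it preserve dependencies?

Lossless test: (A3, A4, A5)⁺ = {A1, A2, A3, A4, A5}, which contains all of one fragment — lossless.
Dependency preservation: A2 → A1, A4; A3, A4, A5 → A1, A2 are not contained in any single fragment, but the restricted closure of each left-hand side across the fragments still reaches the right-hand side; the remaining FDs each lie inside some fragment. All dependencies are preserved.

lossless and dependency-preserving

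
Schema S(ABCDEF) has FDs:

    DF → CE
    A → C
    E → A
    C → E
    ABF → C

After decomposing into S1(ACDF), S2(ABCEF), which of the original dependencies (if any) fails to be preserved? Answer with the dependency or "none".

none

DF → CE: restricted closure across fragments reaches CE.
A → C lies within S1.
E → A lies within S2.
C → E lies within S2.
ABF → C lies within S2.
Every dependency is enforceable on the fragments, so the decomposition is dependency-preserving.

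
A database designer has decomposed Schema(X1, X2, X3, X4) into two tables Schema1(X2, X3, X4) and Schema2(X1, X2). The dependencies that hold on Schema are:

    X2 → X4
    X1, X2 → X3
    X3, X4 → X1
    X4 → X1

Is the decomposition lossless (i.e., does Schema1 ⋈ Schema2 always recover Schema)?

Common attributes: Schema1 ∩ Schema2 = {X2}.
Closure of {X2}: X2 → X4 applies, adding X4; X4 → X1 applies, adding X1; X1, X2 → X3 applies, adding X3. So (X2)⁺ = {X1, X2, X3, X4}.
This closure contains every attribute of Schema1, so Schema1 ∩ Schema2 → Schema1. The join is lossless.

Yes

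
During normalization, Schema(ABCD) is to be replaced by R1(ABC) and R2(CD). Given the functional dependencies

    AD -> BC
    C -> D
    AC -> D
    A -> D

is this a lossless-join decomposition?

Common attributes: R1 ∩ R2 = {C}.
Closure of {C}: C → D applies, adding D. So (C)⁺ = {CD}.
This closure contains every attribute of R2, so R1 ∩ R2 → R2. The join is lossless.

Yes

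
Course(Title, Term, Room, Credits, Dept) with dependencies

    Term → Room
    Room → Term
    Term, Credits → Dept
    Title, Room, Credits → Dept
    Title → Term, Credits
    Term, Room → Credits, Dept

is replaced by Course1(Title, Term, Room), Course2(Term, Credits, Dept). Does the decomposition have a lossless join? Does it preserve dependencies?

Lossless test: (Term)⁺ = {Term, Room, Credits, Dept}, which contains all of one fragment — lossless.
Dependency preservation: Title, Room, Credits → Dept; Title → Term, Credits; Term, Room → Credits, Dept are not contained in any single fragment, but the restricted closure of each left-hand side across the fragments still reaches the right-hand side; the remaining FDs each lie inside some fragment. All dependencies are preserved.

lossless and dependency-preserving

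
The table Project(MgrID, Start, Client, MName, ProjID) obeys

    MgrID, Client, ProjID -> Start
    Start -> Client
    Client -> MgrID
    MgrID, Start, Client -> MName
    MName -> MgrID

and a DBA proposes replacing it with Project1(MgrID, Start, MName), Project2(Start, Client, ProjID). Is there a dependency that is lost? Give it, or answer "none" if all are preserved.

Client -> MgrID

Check Client → MgrID: no single fragment contains all of {MgrID, Client}, and the restricted closure of {Client} across the fragments never reaches {MgrID}.
MgrID, Client, ProjID → Start is preserved.
Start → Client is preserved.
MgrID, Start, Client → MName is preserved.
MName → MgrID is preserved.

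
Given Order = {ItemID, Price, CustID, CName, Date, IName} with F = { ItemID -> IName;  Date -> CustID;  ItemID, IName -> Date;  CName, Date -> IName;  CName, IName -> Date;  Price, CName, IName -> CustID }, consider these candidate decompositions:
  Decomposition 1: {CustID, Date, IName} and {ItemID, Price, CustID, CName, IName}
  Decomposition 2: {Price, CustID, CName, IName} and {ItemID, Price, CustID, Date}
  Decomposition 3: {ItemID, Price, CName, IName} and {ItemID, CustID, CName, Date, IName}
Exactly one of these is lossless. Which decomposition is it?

Decomposition 3

Decomposition 1: common = {CustID, IName}, closure = {CustID, IName} → lossy.
Decomposition 2: common = {Price, CustID}, closure = {Price, CustID} → lossy.
Decomposition 3: common = {ItemID, CName, IName}, closure = {ItemID, CustID, CName, Date, IName} → lossless.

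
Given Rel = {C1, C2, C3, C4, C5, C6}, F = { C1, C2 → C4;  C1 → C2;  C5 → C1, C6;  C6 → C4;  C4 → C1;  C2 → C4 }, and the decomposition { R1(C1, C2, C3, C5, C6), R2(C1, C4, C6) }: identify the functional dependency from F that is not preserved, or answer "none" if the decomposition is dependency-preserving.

none

C1, C2 → C4: restricted closure across fragments reaches C4.
C1 → C2 lies within R1.
C5 → C1, C6 lies within R1.
C6 → C4 lies within R2.
C4 → C1 lies within R2.
C2 → C4: restricted closure across fragments reaches C4.
Every dependency is enforceable on the fragments, so the decomposition is dependency-preserving.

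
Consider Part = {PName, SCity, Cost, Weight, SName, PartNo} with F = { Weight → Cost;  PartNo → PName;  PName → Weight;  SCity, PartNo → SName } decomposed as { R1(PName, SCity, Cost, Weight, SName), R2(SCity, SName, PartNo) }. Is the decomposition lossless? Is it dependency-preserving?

lossy and not dependency-preserving

Lossless test: (SCity, SName)⁺ = {SCity, SName}, which is a superkey of neither fragment — lossy.
Dependency preservation: the restricted closure of {PartNo} across the fragments never reaches {PName}, so PartNo → PName cannot be enforced without a join — not preserved.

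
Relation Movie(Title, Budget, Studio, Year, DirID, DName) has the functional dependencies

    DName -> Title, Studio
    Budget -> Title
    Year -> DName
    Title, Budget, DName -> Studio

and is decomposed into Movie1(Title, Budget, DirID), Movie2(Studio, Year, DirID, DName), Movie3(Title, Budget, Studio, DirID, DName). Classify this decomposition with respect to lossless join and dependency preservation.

Lossless test (chase): Rows 2 and 3 agree on DName; apply DName→Title, Studio and equate their Title, Studio entries. No row becomes fully distinguished — the join is lossy.
Dependency preservation: every FD's attributes lie within a single fragment, so each can be enforced locally — preserved.

lossy but dependency-preserving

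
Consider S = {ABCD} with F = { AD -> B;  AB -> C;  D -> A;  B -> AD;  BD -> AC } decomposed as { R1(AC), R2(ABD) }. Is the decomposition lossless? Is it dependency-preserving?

lossy and not dependency-preserving

Lossless test: (A)⁺ = {A}, which is a superkey of neither fragment — lossy.
Dependency preservation: the restricted closure of {AB} across the fragments never reaches {C}, so AB → C cannot be enforced without a join — not preserved.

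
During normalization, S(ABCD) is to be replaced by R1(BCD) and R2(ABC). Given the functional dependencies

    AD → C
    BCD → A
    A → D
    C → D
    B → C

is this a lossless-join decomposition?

Yes

Common attributes: R1 ∩ R2 = {BC}.
Closure of {BC}: C → D applies, adding D; BCD → A applies, adding A. So (BC)⁺ = {ABCD}.
This closure contains every attribute of R1, so R1 ∩ R2 → R1. The join is lossless.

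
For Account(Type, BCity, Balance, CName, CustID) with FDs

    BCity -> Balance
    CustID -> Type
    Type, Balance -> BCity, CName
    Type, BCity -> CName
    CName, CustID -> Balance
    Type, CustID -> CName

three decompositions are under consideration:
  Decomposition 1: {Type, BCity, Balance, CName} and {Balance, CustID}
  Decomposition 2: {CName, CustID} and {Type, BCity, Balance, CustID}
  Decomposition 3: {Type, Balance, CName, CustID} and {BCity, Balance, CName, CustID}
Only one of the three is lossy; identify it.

Decomposition 1: common = {Balance}, closure = {Balance} → lossy.
Decomposition 2: common = {CustID}, closure = {Type, BCity, Balance, CName, CustID} → lossless.
Decomposition 3: common = {Balance, CName, CustID}, closure = {Type, BCity, Balance, CName, CustID} → lossless.

Decomposition 1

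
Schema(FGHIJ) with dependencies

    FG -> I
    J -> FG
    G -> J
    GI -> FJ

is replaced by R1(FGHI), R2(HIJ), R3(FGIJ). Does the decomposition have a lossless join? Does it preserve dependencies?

lossless and dependency-preserving

Lossless test (chase): Rows 2 and 3 agree on J; apply J→FG and equate their FG entries. Rows 1 and 2 agree on G; apply G→J and equate their J entries. Row 1 is now all distinguished symbols — the join is lossless.
Dependency preservation: every FD's attributes lie within a single fragment, so each can be enforced locally — preserved.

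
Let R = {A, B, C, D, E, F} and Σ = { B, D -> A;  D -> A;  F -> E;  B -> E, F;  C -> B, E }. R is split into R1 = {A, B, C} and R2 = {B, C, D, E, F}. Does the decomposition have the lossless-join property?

No

Common attributes: R1 ∩ R2 = {B, C}.
Closure of {B, C}: B → E, F applies, adding E, F. So (B, C)⁺ = {B, C, E, F}.
The closure contains neither all of R1 = {A, B, C} nor all of R2 = {B, C, D, E, F}, so the common attributes are not a superkey of either fragment. The join is lossy.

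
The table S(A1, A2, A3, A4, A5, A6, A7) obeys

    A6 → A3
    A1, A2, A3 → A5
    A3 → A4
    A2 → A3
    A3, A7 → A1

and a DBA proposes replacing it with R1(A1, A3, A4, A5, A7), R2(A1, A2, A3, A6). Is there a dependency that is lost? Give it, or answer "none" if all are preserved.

Check A1, A2, A3 → A5: no single fragment contains all of {A1, A2, A3, A5}, and the restricted closure of {A1, A2, A3} across the fragments never reaches {A5}.
A6 → A3 is preserved.
A3 → A4 is preserved.
A2 → A3 is preserved.
A3, A7 → A1 is preserved.

A1, A2, A3 → A5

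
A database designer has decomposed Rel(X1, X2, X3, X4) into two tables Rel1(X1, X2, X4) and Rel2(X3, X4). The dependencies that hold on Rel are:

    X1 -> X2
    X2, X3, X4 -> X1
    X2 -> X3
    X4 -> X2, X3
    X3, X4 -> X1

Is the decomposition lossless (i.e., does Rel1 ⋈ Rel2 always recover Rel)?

Yes

Common attributes: Rel1 ∩ Rel2 = {X4}.
Closure of {X4}: X4 → X2, X3 applies, adding X2, X3; X3, X4 → X1 applies, adding X1. So (X4)⁺ = {X1, X2, X3, X4}.
This closure contains every attribute of Rel1, so Rel1 ∩ Rel2 → Rel1. The join is lossless.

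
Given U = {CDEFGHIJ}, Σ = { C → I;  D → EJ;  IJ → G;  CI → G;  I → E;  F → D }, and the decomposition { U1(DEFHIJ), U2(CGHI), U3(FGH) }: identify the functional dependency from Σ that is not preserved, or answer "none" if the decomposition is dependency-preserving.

Check IJ → G: no single fragment contains all of {GIJ}, and the restricted closure of {IJ} across the fragments never reaches {G}.
C → I is preserved.
D → EJ is preserved.
CI → G is preserved.
I → E is preserved.
F → D is preserved.

IJ → G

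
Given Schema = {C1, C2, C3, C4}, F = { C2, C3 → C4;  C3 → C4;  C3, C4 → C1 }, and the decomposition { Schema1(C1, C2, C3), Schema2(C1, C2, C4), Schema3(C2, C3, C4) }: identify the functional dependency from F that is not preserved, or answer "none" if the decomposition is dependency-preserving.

none

C2, C3 → C4 lies within Schema3.
C3 → C4 lies within Schema3.
C3, C4 → C1: restricted closure across fragments reaches C1.
Every dependency is enforceable on the fragments, so the decomposition is dependency-preserving.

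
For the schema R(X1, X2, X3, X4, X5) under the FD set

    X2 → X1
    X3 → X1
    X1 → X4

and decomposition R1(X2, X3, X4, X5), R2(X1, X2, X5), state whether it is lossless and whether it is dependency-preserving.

lossless but not dependency-preserving

Lossless test: (X2, X5)⁺ = {X1, X2, X4, X5}, which contains all of one fragment — lossless.
Dependency preservation: the restricted closure of {X3} across the fragments never reaches {X1}, so X3 → X1 cannot be enforced without a join — not preserved.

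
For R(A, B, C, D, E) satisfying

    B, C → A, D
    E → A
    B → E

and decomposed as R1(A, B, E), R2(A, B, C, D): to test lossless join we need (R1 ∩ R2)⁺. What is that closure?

R1 ∩ R2 = {A, B}.
B → E applies, adding E
Closure: {A, B, E}.

A, B, E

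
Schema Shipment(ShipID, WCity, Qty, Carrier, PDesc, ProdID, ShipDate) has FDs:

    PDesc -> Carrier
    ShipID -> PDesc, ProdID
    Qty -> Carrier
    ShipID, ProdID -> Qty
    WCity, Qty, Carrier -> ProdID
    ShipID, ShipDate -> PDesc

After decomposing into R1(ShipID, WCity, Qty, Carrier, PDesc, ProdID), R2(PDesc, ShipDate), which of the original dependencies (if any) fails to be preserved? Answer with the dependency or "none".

PDesc → Carrier lies within R1.
ShipID → PDesc, ProdID lies within R1.
Qty → Carrier lies within R1.
ShipID, ProdID → Qty lies within R1.
WCity, Qty, Carrier → ProdID lies within R1.
ShipID, ShipDate → PDesc: restricted closure across fragments reaches PDesc.
Every dependency is enforceable on the fragments, so the decomposition is dependency-preserving.

none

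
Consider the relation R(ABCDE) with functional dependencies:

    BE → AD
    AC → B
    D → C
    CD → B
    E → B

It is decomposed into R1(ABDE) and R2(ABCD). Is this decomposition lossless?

Yes

Common attributes: R1 ∩ R2 = {ABD}.
Closure of {ABD}: D → C applies, adding C. So (ABD)⁺ = {ABCD}.
This closure contains every attribute of R2, so R1 ∩ R2 → R2. The join is lossless.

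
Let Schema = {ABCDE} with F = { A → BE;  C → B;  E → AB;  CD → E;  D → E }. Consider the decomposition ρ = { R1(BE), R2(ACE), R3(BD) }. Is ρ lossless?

Chase test. Columns are ABCDE; row i has aⱼ where attribute j ∈ Ri, else bᵢⱼ.
Initial tableau (one row per fragment):
  row 1: b11 a2 b13 b14 a5
  row 2: a1 b22 a3 b24 a5
  row 3: b31 a2 b33 a4 b35
Rows 1 and 2 agree on E; apply E→AB and equate their AB entries.
No row becomes fully distinguished — the join is lossy.

No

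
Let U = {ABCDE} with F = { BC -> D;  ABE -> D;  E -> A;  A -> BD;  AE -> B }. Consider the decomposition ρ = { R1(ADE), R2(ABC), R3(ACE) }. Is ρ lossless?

Yes

Chase test. Columns are ABCDE; row i has aⱼ where attribute j ∈ Ri, else bᵢⱼ.
Initial tableau (one row per fragment):
  row 1: a1 b12 b13 a4 a5
  row 2: a1 a2 a3 b24 b25
  row 3: a1 b32 a3 b34 a5
Rows 1 and 2 agree on A; apply A→BD and equate their BD entries.
Rows 1 and 3 agree on A; apply A→BD and equate their BD entries.
Row 3 is now all distinguished symbols — the join is lossless.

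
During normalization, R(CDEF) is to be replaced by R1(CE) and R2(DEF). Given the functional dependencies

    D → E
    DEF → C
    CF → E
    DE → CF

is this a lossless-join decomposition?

No

Common attributes: R1 ∩ R2 = {E}.
No dependency enlarges {E}, so (E)⁺ = {E}.
The closure contains neither all of R1 = {CE} nor all of R2 = {DEF}, so the common attributes are not a superkey of either fragment. The join is lossy.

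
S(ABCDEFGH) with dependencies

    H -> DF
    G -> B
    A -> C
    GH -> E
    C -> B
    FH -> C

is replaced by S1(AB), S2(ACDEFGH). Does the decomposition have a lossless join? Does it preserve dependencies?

lossless but not dependency-preserving

Lossless test: (A)⁺ = {ABC}, which contains all of one fragment — lossless.
Dependency preservation: the restricted closure of {G} across the fragments never reaches {B}, so G → B cannot be enforced without a join — not preserved.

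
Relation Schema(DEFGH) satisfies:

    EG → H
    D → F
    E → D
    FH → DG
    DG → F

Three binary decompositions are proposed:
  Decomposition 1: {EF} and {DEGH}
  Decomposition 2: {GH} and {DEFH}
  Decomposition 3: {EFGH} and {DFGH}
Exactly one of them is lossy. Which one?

Decomposition 1: common = {E}, closure = {DEF} → lossless.
Decomposition 2: common = {H}, closure = {H} → lossy.
Decomposition 3: common = {FGH}, closure = {DFGH} → lossless.

Decomposition 2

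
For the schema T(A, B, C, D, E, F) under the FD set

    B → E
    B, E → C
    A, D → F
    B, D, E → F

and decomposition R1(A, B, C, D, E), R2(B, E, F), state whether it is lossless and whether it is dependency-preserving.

lossy and not dependency-preserving

Lossless test: (B, E)⁺ = {B, C, E}, which is a superkey of neither fragment — lossy.
Dependency preservation: the restricted closure of {A, D} across the fragments never reaches {F}, so A, D → F cannot be enforced without a join — not preserved.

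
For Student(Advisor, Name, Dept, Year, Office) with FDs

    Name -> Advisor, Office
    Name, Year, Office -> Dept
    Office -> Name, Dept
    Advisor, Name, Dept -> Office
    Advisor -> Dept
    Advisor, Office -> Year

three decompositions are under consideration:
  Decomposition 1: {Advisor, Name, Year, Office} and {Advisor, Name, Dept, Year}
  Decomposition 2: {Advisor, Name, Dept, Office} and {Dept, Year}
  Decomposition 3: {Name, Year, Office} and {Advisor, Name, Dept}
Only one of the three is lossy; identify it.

Decomposition 2

Decomposition 1: common = {Advisor, Name, Year}, closure = {Advisor, Name, Dept, Year, Office} → lossless.
Decomposition 2: common = {Dept}, closure = {Dept} → lossy.
Decomposition 3: common = {Name}, closure = {Advisor, Name, Dept, Year, Office} → lossless.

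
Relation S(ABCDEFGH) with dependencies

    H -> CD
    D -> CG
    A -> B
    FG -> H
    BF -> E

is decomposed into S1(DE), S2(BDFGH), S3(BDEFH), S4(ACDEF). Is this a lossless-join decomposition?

No

Chase test. Columns are ABCDEFGH; row i has aⱼ where attribute j ∈ Si, else bᵢⱼ.
Initial tableau (one row per fragment):
  row 1: b11 b12 b13 a4 a5 b16 b17 b18
  row 2: b21 a2 b23 a4 b25 a6 a7 a8
  row 3: b31 a2 b33 a4 a5 a6 b37 a8
  row 4: a1 b42 a3 a4 a5 a6 b47 b48
Rows 2 and 3 agree on H; apply H→CD and equate their CD entries.
Rows 1 and 2 agree on D; apply D→CG and equate their CG entries.
Rows 1 and 3 agree on D; apply D→CG and equate their CG entries.
Rows 1 and 4 agree on D; apply D→CG and equate their CG entries.
Rows 2 and 4 agree on FG; apply FG→H and equate their H entries.
Rows 2 and 3 agree on BF; apply BF→E and equate their E entries.
No row becomes fully distinguished — the join is lossy.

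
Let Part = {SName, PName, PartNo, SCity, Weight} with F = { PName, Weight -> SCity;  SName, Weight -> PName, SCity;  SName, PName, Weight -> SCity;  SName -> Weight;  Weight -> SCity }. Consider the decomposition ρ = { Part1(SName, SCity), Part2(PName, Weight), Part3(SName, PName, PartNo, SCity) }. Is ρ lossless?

Chase test. Columns are SName, PName, PartNo, SCity, Weight; row i has aⱼ where attribute j ∈ Parti, else bᵢⱼ.
Initial tableau (one row per fragment):
  row 1: a1 b12 b13 a4 b15
  row 2: b21 a2 b23 b24 a5
  row 3: a1 a2 a3 a4 b35
Rows 1 and 3 agree on SName; apply SName→Weight and equate their Weight entries.
Rows 1 and 3 agree on SName, Weight; apply SName, Weight→PName, SCity and equate their PName, SCity entries.
No row becomes fully distinguished — the join is lossy.

No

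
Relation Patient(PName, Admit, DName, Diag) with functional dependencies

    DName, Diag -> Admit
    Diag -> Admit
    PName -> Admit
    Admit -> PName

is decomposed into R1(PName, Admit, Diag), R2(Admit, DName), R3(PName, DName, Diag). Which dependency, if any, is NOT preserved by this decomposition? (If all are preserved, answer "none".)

none

DName, Diag → Admit: restricted closure across fragments reaches Admit.
Diag → Admit lies within R1.
PName → Admit lies within R1.
Admit → PName lies within R1.
Every dependency is enforceable on the fragments, so the decomposition is dependency-preserving.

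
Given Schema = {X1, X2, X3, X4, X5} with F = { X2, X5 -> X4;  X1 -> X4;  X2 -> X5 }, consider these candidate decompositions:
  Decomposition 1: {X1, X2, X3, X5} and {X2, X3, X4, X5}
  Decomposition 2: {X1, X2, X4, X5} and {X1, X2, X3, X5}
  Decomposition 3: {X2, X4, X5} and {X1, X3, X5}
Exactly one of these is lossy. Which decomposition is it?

Decomposition 1: common = {X2, X3, X5}, closure = {X2, X3, X4, X5} → lossless.
Decomposition 2: common = {X1, X2, X5}, closure = {X1, X2, X4, X5} → lossless.
Decomposition 3: common = {X5}, closure = {X5} → lossy.

Decomposition 3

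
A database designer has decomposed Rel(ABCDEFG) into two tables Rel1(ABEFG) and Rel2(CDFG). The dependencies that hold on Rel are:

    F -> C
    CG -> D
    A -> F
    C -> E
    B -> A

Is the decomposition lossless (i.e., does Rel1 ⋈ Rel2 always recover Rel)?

Yes

Common attributes: Rel1 ∩ Rel2 = {FG}.
Closure of {FG}: F → C applies, adding C; CG → D applies, adding D; C → E applies, adding E. So (FG)⁺ = {CDEFG}.
This closure contains every attribute of Rel2, so Rel1 ∩ Rel2 → Rel2. The join is lossless.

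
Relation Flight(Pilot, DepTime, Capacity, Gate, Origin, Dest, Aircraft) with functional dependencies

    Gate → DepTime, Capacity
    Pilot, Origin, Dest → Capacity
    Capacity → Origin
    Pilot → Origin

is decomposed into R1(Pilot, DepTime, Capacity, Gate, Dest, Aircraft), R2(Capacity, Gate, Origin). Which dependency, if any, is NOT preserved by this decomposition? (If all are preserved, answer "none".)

Check Pilot → Origin: no single fragment contains all of {Pilot, Origin}, and the restricted closure of {Pilot} across the fragments never reaches {Origin}.
Gate → DepTime, Capacity is preserved.
Pilot, Origin, Dest → Capacity is preserved.
Capacity → Origin is preserved.

Pilot → Origin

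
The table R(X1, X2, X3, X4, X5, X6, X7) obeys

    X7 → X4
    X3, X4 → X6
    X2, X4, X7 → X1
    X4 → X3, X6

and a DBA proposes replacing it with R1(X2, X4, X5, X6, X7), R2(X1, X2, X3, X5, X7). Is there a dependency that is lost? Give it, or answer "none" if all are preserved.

X4 → X3, X6

Check X4 → X3, X6: no single fragment contains all of {X3, X4, X6}, and the restricted closure of {X4} across the fragments never reaches {X3, X6}.
X7 → X4 is preserved.
X3, X4 → X6 is preserved.
X2, X4, X7 → X1 is preserved.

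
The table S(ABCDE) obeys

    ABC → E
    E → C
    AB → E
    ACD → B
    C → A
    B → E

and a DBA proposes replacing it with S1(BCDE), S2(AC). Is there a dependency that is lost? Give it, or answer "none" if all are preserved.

none

ABC → E: restricted closure across fragments reaches E.
E → C lies within S1.
AB → E: restricted closure across fragments reaches E.
ACD → B: restricted closure across fragments reaches B.
C → A lies within S2.
B → E lies within S1.
Every dependency is enforceable on the fragments, so the decomposition is dependency-preserving.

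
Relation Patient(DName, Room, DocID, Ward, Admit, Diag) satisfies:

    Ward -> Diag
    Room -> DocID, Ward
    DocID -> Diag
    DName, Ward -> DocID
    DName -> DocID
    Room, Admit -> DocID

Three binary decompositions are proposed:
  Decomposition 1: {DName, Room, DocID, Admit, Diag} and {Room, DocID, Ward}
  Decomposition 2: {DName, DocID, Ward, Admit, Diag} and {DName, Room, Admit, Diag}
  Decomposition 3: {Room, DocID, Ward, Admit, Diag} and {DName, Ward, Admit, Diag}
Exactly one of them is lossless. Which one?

Decomposition 1

Decomposition 1: common = {Room, DocID}, closure = {Room, DocID, Ward, Diag} → lossless.
Decomposition 2: common = {DName, Admit, Diag}, closure = {DName, DocID, Admit, Diag} → lossy.
Decomposition 3: common = {Ward, Admit, Diag}, closure = {Ward, Admit, Diag} → lossy.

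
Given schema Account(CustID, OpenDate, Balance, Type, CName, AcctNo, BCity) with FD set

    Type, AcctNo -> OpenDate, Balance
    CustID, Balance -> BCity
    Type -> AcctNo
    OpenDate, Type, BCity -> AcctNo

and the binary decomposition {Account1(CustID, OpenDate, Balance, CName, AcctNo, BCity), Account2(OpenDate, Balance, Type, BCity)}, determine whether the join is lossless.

No

Common attributes: Account1 ∩ Account2 = {OpenDate, Balance, BCity}.
No dependency enlarges {OpenDate, Balance, BCity}, so (OpenDate, Balance, BCity)⁺ = {OpenDate, Balance, BCity}.
The closure contains neither all of Account1 = {CustID, OpenDate, Balance, CName, AcctNo, BCity} nor all of Account2 = {OpenDate, Balance, Type, BCity}, so the common attributes are not a superkey of either fragment. The join is lossy.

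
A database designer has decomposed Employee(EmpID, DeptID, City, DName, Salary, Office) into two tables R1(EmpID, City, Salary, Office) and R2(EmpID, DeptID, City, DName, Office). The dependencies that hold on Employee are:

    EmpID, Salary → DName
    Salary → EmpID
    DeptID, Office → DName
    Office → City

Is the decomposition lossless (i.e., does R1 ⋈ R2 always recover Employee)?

No

Common attributes: R1 ∩ R2 = {EmpID, City, Office}.
No dependency enlarges {EmpID, City, Office}, so (EmpID, City, Office)⁺ = {EmpID, City, Office}.
The closure contains neither all of R1 = {EmpID, City, Salary, Office} nor all of R2 = {EmpID, DeptID, City, DName, Office}, so the common attributes are not a superkey of either fragment. The join is lossy.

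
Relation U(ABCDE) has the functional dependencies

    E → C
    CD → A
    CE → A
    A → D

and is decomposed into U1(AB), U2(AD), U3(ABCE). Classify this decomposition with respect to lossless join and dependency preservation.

lossless but not dependency-preserving

Lossless test (chase): Rows 1 and 2 agree on A; apply A→D and equate their D entries. Rows 1 and 3 agree on A; apply A→D and equate their D entries. Row 3 is now all distinguished symbols — the join is lossless.
Dependency preservation: the restricted closure of {CD} across the fragments never reaches {A}, so CD → A cannot be enforced without a join — not preserved.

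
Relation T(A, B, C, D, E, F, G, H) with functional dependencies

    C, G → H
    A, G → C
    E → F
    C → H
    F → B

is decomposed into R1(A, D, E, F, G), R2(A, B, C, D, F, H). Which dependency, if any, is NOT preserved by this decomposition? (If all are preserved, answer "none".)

Check A, G → C: no single fragment contains all of {A, C, G}, and the restricted closure of {A, G} across the fragments never reaches {C}.
C, G → H is preserved.
E → F is preserved.
C → H is preserved.
F → B is preserved.

A, G → C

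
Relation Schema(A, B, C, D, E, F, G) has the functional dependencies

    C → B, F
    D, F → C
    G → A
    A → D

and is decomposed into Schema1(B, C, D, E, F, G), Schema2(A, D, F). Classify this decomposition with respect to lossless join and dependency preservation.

Lossless test: (D, F)⁺ = {B, C, D, F}, which is a superkey of neither fragment — lossy.
Dependency preservation: the restricted closure of {G} across the fragments never reaches {A}, so G → A cannot be enforced without a join — not preserved.

lossy and not dependency-preserving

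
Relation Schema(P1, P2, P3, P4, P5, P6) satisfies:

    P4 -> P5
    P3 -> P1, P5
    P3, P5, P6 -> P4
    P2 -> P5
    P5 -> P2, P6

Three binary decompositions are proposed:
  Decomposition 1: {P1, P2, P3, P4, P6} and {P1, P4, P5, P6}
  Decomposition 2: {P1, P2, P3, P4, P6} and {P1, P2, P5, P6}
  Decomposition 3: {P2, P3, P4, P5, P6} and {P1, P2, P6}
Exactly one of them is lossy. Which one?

Decomposition 3

Decomposition 1: common = {P1, P4, P6}, closure = {P1, P2, P4, P5, P6} → lossless.
Decomposition 2: common = {P1, P2, P6}, closure = {P1, P2, P5, P6} → lossless.
Decomposition 3: common = {P2, P6}, closure = {P2, P5, P6} → lossy.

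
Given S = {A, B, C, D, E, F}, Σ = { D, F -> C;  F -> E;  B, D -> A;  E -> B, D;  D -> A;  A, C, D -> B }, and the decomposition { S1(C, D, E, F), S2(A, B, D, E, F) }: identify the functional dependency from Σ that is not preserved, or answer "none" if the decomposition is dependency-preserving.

A, C, D -> B

Check A, C, D → B: no single fragment contains all of {A, B, C, D}, and the restricted closure of {A, C, D} across the fragments never reaches {B}.
D, F → C is preserved.
F → E is preserved.
B, D → A is preserved.
E → B, D is preserved.
D → A is preserved.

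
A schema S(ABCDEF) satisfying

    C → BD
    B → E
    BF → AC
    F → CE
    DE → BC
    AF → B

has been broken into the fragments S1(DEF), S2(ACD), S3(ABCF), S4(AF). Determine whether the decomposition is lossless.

Yes

Chase test. Columns are ABCDEF; row i has aⱼ where attribute j ∈ Si, else bᵢⱼ.
Initial tableau (one row per fragment):
  row 1: b11 b12 b13 a4 a5 a6
  row 2: a1 b22 a3 a4 b25 b26
  row 3: a1 a2 a3 b34 b35 a6
  row 4: a1 b42 b43 b44 b45 a6
Rows 2 and 3 agree on C; apply C→BD and equate their BD entries.
Rows 2 and 3 agree on B; apply B→E and equate their E entries.
Rows 1 and 3 agree on F; apply F→CE and equate their CE entries.
Rows 1 and 4 agree on F; apply F→CE and equate their CE entries.
Rows 1 and 2 agree on DE; apply DE→BC and equate their BC entries.
Rows 3 and 4 agree on AF; apply AF→B and equate their B entries.
Rows 1 and 4 agree on C; apply C→BD and equate their BD entries.
Rows 1 and 3 agree on BF; apply BF→AC and equate their AC entries.
Row 1 is now all distinguished symbols — the join is lossless.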